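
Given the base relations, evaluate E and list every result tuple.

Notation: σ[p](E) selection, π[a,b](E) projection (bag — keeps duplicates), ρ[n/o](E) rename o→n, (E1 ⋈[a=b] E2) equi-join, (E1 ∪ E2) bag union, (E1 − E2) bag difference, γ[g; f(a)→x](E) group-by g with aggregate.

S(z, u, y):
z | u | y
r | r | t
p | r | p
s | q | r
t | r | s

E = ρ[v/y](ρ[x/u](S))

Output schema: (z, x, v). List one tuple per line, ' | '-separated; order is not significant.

Stepwise |·|:
  S → 4
  ρ[x/u](S) → 4
  ρ[v/y](ρ[x/u](S)) → 4

== RESULT ==
z | x | v
p | r | p
r | r | t
s | q | r
t | r | s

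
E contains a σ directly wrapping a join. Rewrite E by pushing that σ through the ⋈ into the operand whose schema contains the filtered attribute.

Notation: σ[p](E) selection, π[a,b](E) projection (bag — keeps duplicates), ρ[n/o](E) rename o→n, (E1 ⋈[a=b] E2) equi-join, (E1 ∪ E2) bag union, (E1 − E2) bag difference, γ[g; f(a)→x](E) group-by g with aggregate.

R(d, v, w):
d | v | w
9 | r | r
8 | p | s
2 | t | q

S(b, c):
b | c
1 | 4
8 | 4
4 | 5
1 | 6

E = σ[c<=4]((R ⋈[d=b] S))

σ filters on c, owned by the right side.
E' = (R ⋈[d=b] σ[c<=4](S))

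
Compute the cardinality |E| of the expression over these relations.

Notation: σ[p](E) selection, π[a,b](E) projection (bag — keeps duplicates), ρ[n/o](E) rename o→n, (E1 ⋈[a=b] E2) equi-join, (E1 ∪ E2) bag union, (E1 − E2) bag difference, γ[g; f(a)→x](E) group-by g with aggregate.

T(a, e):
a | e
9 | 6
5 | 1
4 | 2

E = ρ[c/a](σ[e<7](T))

Per-node cardinality:
  T → 3
  σ[e<7](T) → 3
  ρ[c/a](σ[e<7](T)) → 3

|E| = 3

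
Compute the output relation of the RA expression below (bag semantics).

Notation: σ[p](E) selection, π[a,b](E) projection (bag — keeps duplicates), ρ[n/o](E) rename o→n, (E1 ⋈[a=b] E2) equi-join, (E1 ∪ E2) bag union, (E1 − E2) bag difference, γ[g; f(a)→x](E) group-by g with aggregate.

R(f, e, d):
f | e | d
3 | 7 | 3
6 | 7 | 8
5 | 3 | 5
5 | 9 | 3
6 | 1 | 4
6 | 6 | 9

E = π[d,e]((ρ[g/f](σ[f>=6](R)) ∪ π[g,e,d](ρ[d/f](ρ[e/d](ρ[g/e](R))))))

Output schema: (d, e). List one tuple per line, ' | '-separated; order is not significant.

Row counts bottom-up:
  R → 6
  σ[f>=6](R) → 3
  ρ[g/f](σ[f>=6](R)) → 3
  R → 6
  ρ[g/e](R) → 6
  ρ[e/d](ρ[g/e](R)) → 6
  ρ[d/f](ρ[e/d](ρ[g/e](R))) → 6
  π[g,e,d](ρ[d/f](ρ[e/d](ρ[g/e](R)))) → 6
  (ρ[g/f](σ[f>=6](R)) ∪ π[g,e,d](ρ[d/f](ρ[e/d](ρ[g/e](R))))) → 9
  π[d,e]((ρ[g/f](σ[f>=6](R)) ∪ π[g,e,d](ρ[d/f](ρ[e/d](ρ[g/e](R)))))) → 9

== RESULT ==
d | e
3 | 3
4 | 1
5 | 3
5 | 5
6 | 4
6 | 8
6 | 9
8 | 7
9 | 6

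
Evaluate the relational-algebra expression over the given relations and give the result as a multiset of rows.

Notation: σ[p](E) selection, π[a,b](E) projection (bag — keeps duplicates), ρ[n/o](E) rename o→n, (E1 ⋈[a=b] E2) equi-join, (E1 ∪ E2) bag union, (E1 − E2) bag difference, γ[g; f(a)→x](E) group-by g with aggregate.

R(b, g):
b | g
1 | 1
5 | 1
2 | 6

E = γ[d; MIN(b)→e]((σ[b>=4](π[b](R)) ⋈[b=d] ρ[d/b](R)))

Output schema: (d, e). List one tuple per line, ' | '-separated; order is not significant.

Stepwise |·|:
  R → 3
  π[b](R) → 3
  σ[b>=4](π[b](R)) → 1
  R → 3
  ρ[d/b](R) → 3
  (σ[b>=4](π[b](R)) ⋈[b=d] ρ[d/b](R)) → 1
  γ[d; MIN(b)→e]((σ[b>=4](π[b](R)) ⋈[b=d] ρ[d/b](R))) → 1

== RESULT ==
d | e
5 | 5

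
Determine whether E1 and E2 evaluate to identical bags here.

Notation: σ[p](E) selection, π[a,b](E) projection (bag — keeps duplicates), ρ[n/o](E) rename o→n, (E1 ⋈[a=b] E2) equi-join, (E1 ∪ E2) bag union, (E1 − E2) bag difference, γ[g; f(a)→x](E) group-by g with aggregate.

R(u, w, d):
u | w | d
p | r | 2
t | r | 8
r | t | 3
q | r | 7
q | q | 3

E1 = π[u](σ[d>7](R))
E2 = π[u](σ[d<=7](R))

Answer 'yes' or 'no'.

E1 per-node cardinality:
  R → 5
  σ[d>7](R) → 1
  π[u](σ[d>7](R)) → 1
E2 per-node cardinality:
  R → 5
  σ[d<=7](R) → 4
  π[u](σ[d<=7](R)) → 4

E1 result:
u
t
E2 result:
u
p
q
q
r
Witness: ('p',) appears 0× in E1 but 1× in E2.

no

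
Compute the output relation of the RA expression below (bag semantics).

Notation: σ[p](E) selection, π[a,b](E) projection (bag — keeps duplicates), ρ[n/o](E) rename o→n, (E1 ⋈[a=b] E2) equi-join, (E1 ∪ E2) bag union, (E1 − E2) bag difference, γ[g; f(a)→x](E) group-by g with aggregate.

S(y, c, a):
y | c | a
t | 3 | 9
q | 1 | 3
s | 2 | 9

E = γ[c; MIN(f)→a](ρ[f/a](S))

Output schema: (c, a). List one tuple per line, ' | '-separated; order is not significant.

Row counts bottom-up:
  S → 3
  ρ[f/a](S) → 3
  γ[c; MIN(f)→a](ρ[f/a](S)) → 3

== RESULT ==
c | a
1 | 3
2 | 9
3 | 9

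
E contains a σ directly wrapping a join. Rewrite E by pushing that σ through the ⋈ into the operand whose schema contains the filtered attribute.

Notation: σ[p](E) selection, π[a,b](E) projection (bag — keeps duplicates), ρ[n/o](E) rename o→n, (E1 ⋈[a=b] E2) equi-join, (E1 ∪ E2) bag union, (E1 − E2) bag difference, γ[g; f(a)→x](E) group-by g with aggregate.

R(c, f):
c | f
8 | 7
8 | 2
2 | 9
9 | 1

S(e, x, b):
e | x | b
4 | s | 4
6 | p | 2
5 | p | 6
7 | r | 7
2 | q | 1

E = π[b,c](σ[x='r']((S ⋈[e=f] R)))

σ filters on x, owned by the left side.
E' = π[b,c]((σ[x='r'](S) ⋈[e=f] R))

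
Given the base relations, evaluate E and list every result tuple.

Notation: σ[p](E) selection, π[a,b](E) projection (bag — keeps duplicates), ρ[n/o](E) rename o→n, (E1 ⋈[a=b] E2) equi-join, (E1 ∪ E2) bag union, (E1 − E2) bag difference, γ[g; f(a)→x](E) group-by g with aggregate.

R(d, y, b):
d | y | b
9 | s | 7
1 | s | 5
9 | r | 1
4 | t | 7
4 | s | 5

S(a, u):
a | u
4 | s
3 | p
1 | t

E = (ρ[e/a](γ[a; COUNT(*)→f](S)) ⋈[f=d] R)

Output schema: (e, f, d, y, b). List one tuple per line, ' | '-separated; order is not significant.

Subexpression sizes:
  S → 3
  γ[a; COUNT(*)→f](S) → 3
  ρ[e/a](γ[a; COUNT(*)→f](S)) → 3
  R → 5
  (ρ[e/a](γ[a; COUNT(*)→f](S)) ⋈[f=d] R) → 3

== RESULT ==
e | f | d | y | b
1 | 1 | 1 | s | 5
3 | 1 | 1 | s | 5
4 | 1 | 1 | s | 5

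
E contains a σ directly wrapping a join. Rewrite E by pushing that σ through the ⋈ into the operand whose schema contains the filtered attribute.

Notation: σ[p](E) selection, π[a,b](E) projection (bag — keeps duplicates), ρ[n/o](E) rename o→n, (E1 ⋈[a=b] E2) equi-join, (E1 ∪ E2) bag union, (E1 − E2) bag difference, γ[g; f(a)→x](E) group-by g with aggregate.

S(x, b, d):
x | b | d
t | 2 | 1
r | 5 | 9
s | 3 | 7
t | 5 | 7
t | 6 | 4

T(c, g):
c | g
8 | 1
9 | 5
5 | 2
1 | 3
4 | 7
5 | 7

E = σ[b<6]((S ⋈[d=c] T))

σ filters on b, owned by the left side.
E' = (σ[b<6](S) ⋈[d=c] T)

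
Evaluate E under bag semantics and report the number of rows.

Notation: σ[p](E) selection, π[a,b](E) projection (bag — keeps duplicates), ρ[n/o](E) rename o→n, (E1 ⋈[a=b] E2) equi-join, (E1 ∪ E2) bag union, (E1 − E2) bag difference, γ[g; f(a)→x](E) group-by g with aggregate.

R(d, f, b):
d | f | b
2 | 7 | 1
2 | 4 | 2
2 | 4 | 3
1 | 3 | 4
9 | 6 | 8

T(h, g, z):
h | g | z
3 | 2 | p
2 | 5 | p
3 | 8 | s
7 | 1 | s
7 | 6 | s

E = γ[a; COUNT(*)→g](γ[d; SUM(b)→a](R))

Subexpression sizes:
  R → 5
  γ[d; SUM(b)→a](R) → 3
  γ[a; COUNT(*)→g](γ[d; SUM(b)→a](R)) → 3

|E| = 3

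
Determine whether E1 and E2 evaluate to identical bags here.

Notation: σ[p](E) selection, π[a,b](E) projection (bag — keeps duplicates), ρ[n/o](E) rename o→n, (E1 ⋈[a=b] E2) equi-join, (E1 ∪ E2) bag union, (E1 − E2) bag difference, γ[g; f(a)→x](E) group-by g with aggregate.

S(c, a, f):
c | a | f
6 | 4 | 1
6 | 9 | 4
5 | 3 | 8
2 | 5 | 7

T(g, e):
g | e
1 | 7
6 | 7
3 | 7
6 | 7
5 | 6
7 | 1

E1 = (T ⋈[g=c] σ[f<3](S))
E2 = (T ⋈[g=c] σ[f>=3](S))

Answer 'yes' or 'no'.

E1 row counts bottom-up:
  T → 6
  S → 4
  σ[f<3](S) → 1
  (T ⋈[g=c] σ[f<3](S)) → 2
E2 row counts bottom-up:
  T → 6
  S → 4
  σ[f>=3](S) → 3
  (T ⋈[g=c] σ[f>=3](S)) → 3

E1 result:
g | e | c | a | f
6 | 7 | 6 | 4 | 1
6 | 7 | 6 | 4 | 1
E2 result:
g | e | c | a | f
5 | 6 | 5 | 3 | 8
6 | 7 | 6 | 9 | 4
6 | 7 | 6 | 9 | 4
Witness: (6, 7, 6, 4, 1) appears 2× in E1 but 0× in E2.

no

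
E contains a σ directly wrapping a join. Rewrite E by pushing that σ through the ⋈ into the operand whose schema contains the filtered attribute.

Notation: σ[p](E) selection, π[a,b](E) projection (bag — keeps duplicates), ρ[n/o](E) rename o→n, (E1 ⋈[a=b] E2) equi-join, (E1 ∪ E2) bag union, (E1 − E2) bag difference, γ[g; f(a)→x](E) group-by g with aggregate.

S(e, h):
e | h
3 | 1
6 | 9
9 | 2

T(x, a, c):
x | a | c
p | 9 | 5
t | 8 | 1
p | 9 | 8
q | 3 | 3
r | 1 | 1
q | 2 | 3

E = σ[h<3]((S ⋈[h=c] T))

σ filters on h, owned by the left side.
E' = (σ[h<3](S) ⋈[h=c] T)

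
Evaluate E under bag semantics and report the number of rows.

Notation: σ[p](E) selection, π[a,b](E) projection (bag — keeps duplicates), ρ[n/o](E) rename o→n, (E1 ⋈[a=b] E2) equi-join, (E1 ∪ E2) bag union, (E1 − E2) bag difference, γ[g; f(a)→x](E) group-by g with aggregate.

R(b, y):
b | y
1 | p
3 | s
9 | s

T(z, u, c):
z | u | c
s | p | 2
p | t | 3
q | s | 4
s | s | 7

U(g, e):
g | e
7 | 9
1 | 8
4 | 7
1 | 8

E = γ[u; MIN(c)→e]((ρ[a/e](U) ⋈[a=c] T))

Row counts bottom-up:
  U → 4
  ρ[a/e](U) → 4
  T → 4
  (ρ[a/e](U) ⋈[a=c] T) → 1
  γ[u; MIN(c)→e]((ρ[a/e](U) ⋈[a=c] T)) → 1

|E| = 1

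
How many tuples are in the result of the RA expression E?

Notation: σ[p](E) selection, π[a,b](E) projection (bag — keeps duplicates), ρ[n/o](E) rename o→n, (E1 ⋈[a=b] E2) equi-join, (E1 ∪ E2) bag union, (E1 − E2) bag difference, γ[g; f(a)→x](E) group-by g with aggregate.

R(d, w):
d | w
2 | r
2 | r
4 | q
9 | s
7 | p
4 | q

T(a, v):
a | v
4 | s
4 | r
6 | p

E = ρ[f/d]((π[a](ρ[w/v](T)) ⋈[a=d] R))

Row counts bottom-up:
  T → 3
  ρ[w/v](T) → 3
  π[a](ρ[w/v](T)) → 3
  R → 6
  (π[a](ρ[w/v](T)) ⋈[a=d] R) → 4
  ρ[f/d]((π[a](ρ[w/v](T)) ⋈[a=d] R)) → 4

|E| = 4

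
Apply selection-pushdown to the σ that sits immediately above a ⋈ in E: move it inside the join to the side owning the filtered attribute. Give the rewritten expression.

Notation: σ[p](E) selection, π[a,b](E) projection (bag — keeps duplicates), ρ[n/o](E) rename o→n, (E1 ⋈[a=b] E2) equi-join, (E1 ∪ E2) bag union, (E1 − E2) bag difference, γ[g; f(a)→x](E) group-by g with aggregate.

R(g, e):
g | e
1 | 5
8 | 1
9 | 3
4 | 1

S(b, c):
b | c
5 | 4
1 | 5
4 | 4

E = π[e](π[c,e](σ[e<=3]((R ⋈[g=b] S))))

σ filters on e, owned by the left side.
E' = π[e](π[c,e]((σ[e<=3](R) ⋈[g=b] S)))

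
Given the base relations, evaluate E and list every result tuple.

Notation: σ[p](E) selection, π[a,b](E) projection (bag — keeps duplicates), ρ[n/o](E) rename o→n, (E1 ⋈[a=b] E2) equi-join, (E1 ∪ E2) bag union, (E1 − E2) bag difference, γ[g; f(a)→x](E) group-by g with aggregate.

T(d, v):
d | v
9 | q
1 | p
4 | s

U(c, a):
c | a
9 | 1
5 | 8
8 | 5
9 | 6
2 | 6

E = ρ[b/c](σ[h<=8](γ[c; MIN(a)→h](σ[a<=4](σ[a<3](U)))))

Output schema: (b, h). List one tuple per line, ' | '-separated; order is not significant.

Row counts bottom-up:
  U → 5
  σ[a<3](U) → 1
  σ[a<=4](σ[a<3](U)) → 1
  γ[c; MIN(a)→h](σ[a<=4](σ[a<3](U))) → 1
  σ[h<=8](γ[c; MIN(a)→h](σ[a<=4](σ[a<3](U)))) → 1
  ρ[b/c](σ[h<=8](γ[c; MIN(a)→h](σ[a<=4](σ[a<3](U))))) → 1

== RESULT ==
b | h
9 | 1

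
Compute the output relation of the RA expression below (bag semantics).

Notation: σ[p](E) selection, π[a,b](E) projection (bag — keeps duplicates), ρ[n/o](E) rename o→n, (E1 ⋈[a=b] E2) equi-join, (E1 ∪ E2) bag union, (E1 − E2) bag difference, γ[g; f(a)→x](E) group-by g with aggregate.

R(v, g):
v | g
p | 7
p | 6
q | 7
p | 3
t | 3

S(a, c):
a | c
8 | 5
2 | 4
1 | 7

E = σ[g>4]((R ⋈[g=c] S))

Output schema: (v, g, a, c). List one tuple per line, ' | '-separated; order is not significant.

Subexpression sizes:
  R → 5
  S → 3
  (R ⋈[g=c] S) → 2
  σ[g>4]((R ⋈[g=c] S)) → 2

== RESULT ==
v | g | a | c
p | 7 | 1 | 7
q | 7 | 1 | 7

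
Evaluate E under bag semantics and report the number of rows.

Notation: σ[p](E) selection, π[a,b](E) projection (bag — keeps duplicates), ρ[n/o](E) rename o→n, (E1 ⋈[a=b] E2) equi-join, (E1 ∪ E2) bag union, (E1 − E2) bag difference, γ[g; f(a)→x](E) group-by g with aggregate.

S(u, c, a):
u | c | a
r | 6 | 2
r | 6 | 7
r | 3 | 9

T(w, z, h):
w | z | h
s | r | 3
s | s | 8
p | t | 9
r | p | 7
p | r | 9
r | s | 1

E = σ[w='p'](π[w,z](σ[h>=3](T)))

Stepwise |·|:
  T → 6
  σ[h>=3](T) → 5
  π[w,z](σ[h>=3](T)) → 5
  σ[w='p'](π[w,z](σ[h>=3](T))) → 2

|E| = 2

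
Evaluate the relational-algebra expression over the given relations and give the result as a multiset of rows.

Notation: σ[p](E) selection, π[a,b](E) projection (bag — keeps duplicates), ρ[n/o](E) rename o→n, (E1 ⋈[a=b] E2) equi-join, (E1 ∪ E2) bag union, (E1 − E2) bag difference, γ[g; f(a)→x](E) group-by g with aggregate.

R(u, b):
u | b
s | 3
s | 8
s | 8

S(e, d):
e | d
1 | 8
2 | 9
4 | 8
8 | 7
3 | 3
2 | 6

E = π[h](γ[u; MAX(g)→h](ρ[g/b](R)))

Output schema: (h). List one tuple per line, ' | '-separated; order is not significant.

Per-node cardinality:
  R → 3
  ρ[g/b](R) → 3
  γ[u; MAX(g)→h](ρ[g/b](R)) → 1
  π[h](γ[u; MAX(g)→h](ρ[g/b](R))) → 1

== RESULT ==
h
8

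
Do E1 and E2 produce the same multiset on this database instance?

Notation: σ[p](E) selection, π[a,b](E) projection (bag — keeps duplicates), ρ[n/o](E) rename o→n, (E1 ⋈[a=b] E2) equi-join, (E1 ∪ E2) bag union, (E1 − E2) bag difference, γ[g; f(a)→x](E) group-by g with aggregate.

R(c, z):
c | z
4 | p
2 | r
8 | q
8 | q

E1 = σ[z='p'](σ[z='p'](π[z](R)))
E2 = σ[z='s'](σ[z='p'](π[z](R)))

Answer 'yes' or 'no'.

E1 stepwise |·|:
  R → 4
  π[z](R) → 4
  σ[z='p'](π[z](R)) → 1
  σ[z='p'](σ[z='p'](π[z](R))) → 1
E2 stepwise |·|:
  R → 4
  π[z](R) → 4
  σ[z='p'](π[z](R)) → 1
  σ[z='s'](σ[z='p'](π[z](R))) → 0

E1 result:
z
p
E2 result:
z
(0 rows)
Witness: ('p',) appears 1× in E1 but 0× in E2.

no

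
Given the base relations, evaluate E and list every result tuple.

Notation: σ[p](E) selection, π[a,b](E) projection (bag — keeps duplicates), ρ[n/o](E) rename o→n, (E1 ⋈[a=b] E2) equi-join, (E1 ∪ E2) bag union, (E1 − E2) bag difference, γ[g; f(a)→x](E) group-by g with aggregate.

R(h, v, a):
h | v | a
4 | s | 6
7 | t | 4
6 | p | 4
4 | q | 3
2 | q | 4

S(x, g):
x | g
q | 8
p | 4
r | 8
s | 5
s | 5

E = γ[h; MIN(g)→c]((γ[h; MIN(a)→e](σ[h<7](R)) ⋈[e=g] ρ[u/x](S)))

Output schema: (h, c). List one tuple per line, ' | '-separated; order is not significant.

Subexpression sizes:
  R → 5
  σ[h<7](R) → 4
  γ[h; MIN(a)→e](σ[h<7](R)) → 3
  S → 5
  ρ[u/x](S) → 5
  (γ[h; MIN(a)→e](σ[h<7](R)) ⋈[e=g] ρ[u/x](S)) → 2
  γ[h; MIN(g)→c]((γ[h; MIN(a)→e](σ[h<7](R)) ⋈[e=g] ρ[u/x](S))) → 2

== RESULT ==
h | c
2 | 4
6 | 4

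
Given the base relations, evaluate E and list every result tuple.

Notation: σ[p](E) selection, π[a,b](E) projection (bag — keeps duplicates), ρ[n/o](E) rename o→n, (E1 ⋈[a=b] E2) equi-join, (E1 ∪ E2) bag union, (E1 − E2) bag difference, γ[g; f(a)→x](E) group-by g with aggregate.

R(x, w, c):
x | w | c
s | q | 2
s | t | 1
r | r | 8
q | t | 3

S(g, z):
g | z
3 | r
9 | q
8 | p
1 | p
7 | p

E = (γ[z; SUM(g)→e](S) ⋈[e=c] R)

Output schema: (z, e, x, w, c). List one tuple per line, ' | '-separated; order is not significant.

Row counts bottom-up:
  S → 5
  γ[z; SUM(g)→e](S) → 3
  R → 4
  (γ[z; SUM(g)→e](S) ⋈[e=c] R) → 1

== RESULT ==
z | e | x | w | c
r | 3 | q | t | 3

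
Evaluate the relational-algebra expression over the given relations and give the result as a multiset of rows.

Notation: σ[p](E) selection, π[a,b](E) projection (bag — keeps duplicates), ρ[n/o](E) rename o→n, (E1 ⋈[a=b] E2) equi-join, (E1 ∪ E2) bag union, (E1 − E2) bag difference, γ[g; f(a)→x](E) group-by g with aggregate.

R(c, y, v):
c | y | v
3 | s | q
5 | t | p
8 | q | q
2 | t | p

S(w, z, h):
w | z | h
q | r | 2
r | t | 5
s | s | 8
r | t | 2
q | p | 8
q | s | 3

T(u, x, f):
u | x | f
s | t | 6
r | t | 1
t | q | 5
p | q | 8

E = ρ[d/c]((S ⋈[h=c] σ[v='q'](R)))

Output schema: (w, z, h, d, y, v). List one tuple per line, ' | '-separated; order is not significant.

Per-node cardinality:
  S → 6
  R → 4
  σ[v='q'](R) → 2
  (S ⋈[h=c] σ[v='q'](R)) → 3
  ρ[d/c]((S ⋈[h=c] σ[v='q'](R))) → 3

== RESULT ==
w | z | h | d | y | v
q | p | 8 | 8 | q | q
q | s | 3 | 3 | s | q
s | s | 8 | 8 | q | q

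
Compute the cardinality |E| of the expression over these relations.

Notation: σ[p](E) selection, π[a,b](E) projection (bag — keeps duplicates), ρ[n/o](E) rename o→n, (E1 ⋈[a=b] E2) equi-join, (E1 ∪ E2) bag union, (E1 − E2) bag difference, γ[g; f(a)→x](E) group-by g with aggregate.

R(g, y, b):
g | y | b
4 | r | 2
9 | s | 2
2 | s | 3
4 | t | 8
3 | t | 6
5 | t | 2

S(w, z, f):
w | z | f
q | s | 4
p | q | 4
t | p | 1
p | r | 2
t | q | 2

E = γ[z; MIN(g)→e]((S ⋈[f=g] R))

Per-node cardinality:
  S → 5
  R → 6
  (S ⋈[f=g] R) → 6
  γ[z; MIN(g)→e]((S ⋈[f=g] R)) → 3

|E| = 3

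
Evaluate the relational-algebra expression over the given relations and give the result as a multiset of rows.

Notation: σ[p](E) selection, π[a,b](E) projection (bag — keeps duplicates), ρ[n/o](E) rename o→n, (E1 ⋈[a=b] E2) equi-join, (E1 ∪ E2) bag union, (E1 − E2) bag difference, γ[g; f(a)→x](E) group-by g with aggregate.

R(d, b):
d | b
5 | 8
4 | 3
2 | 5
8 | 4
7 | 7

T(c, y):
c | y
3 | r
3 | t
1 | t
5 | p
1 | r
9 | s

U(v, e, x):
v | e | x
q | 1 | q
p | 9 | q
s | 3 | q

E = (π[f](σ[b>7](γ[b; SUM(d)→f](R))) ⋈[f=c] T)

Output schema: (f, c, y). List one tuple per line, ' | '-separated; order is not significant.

Subexpression sizes:
  R → 5
  γ[b; SUM(d)→f](R) → 5
  σ[b>7](γ[b; SUM(d)→f](R)) → 1
  π[f](σ[b>7](γ[b; SUM(d)→f](R))) → 1
  T → 6
  (π[f](σ[b>7](γ[b; SUM(d)→f](R))) ⋈[f=c] T) → 1

== RESULT ==
f | c | y
5 | 5 | p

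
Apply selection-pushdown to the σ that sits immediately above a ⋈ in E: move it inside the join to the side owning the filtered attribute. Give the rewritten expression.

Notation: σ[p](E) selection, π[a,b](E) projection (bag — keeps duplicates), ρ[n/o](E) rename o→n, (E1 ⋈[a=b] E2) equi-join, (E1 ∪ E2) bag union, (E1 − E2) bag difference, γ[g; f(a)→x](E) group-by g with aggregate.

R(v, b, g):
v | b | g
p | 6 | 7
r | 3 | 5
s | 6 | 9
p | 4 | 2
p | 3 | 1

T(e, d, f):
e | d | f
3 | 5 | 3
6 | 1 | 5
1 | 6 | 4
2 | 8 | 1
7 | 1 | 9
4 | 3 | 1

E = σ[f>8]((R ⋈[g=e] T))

σ filters on f, owned by the right side.
E' = (R ⋈[g=e] σ[f>8](T))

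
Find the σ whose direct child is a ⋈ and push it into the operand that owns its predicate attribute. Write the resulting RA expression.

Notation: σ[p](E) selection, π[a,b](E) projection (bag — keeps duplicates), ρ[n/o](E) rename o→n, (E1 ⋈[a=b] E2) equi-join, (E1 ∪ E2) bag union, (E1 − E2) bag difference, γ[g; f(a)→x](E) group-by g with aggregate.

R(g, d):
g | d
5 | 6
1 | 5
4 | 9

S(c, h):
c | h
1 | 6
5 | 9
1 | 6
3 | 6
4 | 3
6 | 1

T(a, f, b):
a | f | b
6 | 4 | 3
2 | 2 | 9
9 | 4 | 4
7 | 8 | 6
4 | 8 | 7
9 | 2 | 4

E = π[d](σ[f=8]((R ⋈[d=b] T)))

σ filters on f, owned by the right side.
E' = π[d]((R ⋈[d=b] σ[f=8](T)))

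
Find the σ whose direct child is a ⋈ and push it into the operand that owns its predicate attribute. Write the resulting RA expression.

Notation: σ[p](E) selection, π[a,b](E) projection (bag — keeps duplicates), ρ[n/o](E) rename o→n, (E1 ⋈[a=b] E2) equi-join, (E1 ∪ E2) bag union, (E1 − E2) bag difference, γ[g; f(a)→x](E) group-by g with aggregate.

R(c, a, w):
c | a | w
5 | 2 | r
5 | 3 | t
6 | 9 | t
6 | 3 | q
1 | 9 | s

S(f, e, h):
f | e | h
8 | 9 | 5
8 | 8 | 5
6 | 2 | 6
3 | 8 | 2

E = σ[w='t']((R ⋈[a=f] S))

σ filters on w, owned by the left side.
E' = (σ[w='t'](R) ⋈[a=f] S)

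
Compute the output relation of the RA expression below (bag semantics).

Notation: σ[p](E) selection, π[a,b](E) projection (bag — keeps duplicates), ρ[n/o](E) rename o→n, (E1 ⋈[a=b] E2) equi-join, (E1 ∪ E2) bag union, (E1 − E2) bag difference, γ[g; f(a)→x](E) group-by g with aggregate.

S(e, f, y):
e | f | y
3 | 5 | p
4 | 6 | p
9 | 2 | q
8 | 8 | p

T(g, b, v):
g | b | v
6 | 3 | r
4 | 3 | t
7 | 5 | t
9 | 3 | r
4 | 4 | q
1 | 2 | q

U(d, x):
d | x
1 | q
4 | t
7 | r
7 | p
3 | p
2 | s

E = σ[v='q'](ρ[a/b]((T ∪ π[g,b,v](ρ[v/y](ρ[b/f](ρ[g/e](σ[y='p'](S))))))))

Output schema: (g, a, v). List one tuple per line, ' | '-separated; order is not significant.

Row counts bottom-up:
  T → 6
  S → 4
  σ[y='p'](S) → 3
  ρ[g/e](σ[y='p'](S)) → 3
  ρ[b/f](ρ[g/e](σ[y='p'](S))) → 3
  ρ[v/y](ρ[b/f](ρ[g/e](σ[y='p'](S)))) → 3
  π[g,b,v](ρ[v/y](ρ[b/f](ρ[g/e](σ[y='p'](S))))) → 3
  (T ∪ π[g,b,v](ρ[v/y](ρ[b/f](ρ[g/e](σ[y='p'](S)))))) → 9
  ρ[a/b]((T ∪ π[g,b,v](ρ[v/y](ρ[b/f](ρ[g/e](σ[y='p'](S))))))) → 9
  σ[v='q'](ρ[a/b]((T ∪ π[g,b,v](ρ[v/y](ρ[b/f](ρ[g/e](σ[y='p'](S)))))))) → 2

== RESULT ==
g | a | v
1 | 2 | q
4 | 4 | q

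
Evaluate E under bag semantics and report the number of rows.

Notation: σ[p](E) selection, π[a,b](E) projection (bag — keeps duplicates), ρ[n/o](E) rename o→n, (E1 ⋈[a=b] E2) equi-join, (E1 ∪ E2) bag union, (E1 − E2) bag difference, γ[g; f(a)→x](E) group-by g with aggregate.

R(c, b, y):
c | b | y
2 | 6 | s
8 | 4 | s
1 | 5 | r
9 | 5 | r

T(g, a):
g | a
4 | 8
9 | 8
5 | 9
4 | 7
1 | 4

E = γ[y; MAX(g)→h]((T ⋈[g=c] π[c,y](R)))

Subexpression sizes:
  T → 5
  R → 4
  π[c,y](R) → 4
  (T ⋈[g=c] π[c,y](R)) → 2
  γ[y; MAX(g)→h]((T ⋈[g=c] π[c,y](R))) → 1

|E| = 1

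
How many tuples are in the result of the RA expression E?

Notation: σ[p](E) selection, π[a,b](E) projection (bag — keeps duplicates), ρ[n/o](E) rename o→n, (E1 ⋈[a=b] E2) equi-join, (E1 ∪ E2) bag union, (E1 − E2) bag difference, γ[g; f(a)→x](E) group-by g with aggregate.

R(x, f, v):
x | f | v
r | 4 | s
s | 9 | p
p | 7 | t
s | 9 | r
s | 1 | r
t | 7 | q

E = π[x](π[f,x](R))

Per-node cardinality:
  R → 6
  π[f,x](R) → 6
  π[x](π[f,x](R)) → 6

|E| = 6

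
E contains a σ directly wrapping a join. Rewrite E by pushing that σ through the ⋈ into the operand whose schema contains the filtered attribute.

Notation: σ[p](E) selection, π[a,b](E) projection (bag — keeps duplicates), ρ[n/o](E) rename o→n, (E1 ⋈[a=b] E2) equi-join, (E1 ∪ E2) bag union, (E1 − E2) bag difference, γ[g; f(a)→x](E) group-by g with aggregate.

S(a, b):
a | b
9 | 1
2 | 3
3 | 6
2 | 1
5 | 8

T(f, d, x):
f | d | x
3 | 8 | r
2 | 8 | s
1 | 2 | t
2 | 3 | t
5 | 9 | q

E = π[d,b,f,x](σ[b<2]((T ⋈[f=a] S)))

σ filters on b, owned by the right side.
E' = π[d,b,f,x]((T ⋈[f=a] σ[b<2](S)))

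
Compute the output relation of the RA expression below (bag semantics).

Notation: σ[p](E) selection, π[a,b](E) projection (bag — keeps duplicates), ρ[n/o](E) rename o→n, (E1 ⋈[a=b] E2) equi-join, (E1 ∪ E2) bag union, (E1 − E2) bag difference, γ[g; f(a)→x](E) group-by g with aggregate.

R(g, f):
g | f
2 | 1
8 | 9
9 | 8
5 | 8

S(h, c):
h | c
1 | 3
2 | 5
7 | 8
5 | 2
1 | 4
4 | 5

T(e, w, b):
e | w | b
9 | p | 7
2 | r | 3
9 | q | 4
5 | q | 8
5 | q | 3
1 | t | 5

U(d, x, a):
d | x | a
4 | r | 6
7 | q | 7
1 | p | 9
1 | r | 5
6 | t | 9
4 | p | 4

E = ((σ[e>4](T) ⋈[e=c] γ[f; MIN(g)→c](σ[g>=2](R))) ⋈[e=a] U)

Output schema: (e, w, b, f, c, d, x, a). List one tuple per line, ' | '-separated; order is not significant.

Per-node cardinality:
  T → 6
  σ[e>4](T) → 4
  R → 4
  σ[g>=2](R) → 4
  γ[f; MIN(g)→c](σ[g>=2](R)) → 3
  (σ[e>4](T) ⋈[e=c] γ[f; MIN(g)→c](σ[g>=2](R))) → 2
  U → 6
  ((σ[e>4](T) ⋈[e=c] γ[f; MIN(g)→c](σ[g>=2](R))) ⋈[e=a] U) → 2

== RESULT ==
e | w | b | f | c | d | x | a
5 | q | 3 | 8 | 5 | 1 | r | 5
5 | q | 8 | 8 | 5 | 1 | r | 5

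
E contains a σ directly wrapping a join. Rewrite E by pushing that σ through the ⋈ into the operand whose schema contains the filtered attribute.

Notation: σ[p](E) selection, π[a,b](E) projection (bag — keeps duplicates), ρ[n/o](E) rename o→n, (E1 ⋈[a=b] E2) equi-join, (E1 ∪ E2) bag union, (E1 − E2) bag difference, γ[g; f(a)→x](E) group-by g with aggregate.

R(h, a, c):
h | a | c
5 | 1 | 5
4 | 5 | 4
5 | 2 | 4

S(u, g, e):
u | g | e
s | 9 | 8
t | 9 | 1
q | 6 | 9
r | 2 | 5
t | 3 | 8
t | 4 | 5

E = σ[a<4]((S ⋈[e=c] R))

σ filters on a, owned by the right side.
E' = (S ⋈[e=c] σ[a<4](R))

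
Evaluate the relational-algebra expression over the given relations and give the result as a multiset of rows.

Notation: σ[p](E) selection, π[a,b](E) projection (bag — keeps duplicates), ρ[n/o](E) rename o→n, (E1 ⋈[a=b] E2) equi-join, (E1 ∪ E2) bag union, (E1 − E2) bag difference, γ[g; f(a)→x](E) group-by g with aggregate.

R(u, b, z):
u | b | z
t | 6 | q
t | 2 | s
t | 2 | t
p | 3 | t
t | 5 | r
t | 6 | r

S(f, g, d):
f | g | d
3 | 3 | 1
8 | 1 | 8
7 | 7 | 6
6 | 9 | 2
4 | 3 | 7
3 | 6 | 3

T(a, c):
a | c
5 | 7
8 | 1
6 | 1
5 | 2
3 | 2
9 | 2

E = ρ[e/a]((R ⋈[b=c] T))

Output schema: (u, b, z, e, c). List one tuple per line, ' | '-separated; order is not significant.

Subexpression sizes:
  R → 6
  T → 6
  (R ⋈[b=c] T) → 6
  ρ[e/a]((R ⋈[b=c] T)) → 6

== RESULT ==
u | b | z | e | c
t | 2 | s | 3 | 2
t | 2 | s | 5 | 2
t | 2 | s | 9 | 2
t | 2 | t | 3 | 2
t | 2 | t | 5 | 2
t | 2 | t | 9 | 2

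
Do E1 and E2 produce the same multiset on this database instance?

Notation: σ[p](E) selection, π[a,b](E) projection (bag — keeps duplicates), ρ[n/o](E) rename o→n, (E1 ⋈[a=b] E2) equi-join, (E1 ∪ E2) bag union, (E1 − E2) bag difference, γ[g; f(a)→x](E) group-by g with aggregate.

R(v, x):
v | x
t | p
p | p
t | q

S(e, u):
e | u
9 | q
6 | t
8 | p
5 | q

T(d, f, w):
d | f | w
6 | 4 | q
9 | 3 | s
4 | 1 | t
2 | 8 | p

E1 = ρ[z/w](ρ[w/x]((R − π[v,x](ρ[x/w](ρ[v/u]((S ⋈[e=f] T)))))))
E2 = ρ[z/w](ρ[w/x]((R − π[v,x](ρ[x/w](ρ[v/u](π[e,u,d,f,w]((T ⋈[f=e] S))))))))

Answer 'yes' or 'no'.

E1 stepwise |·|:
  R → 3
  S → 4
  T → 4
  (S ⋈[e=f] T) → 1
  ρ[v/u]((S ⋈[e=f] T)) → 1
  ρ[x/w](ρ[v/u]((S ⋈[e=f] T))) → 1
  π[v,x](ρ[x/w](ρ[v/u]((S ⋈[e=f] T)))) → 1
  (R − π[v,x](ρ[x/w](ρ[v/u]((S ⋈[e=f] T))))) → 2
  ρ[w/x]((R − π[v,x](ρ[x/w](ρ[v/u]((S ⋈[e=f] T)))))) → 2
  ρ[z/w](ρ[w/x]((R − π[v,x](ρ[x/w](ρ[v/u]((S ⋈[e=f] T))))))) → 2
E2 stepwise |·|:
  R → 3
  T → 4
  S → 4
  (T ⋈[f=e] S) → 1
  π[e,u,d,f,w]((T ⋈[f=e] S)) → 1
  ρ[v/u](π[e,u,d,f,w]((T ⋈[f=e] S))) → 1
  ρ[x/w](ρ[v/u](π[e,u,d,f,w]((T ⋈[f=e] S)))) → 1
  π[v,x](ρ[x/w](ρ[v/u](π[e,u,d,f,w]((T ⋈[f=e] S))))) → 1
  (R − π[v,x](ρ[x/w](ρ[v/u](π[e,u,d,f,w]((T ⋈[f=e] S)))))) → 2
  ρ[w/x]((R − π[v,x](ρ[x/w](ρ[v/u](π[e,u,d,f,w]((T ⋈[f=e] S))))))) → 2
  ρ[z/w](ρ[w/x]((R − π[v,x](ρ[x/w](ρ[v/u](π[e,u,d,f,w]((T ⋈[f=e] S)))))))) → 2

E1 and E2 produce the same multiset:
v | z
t | p
t | q

yes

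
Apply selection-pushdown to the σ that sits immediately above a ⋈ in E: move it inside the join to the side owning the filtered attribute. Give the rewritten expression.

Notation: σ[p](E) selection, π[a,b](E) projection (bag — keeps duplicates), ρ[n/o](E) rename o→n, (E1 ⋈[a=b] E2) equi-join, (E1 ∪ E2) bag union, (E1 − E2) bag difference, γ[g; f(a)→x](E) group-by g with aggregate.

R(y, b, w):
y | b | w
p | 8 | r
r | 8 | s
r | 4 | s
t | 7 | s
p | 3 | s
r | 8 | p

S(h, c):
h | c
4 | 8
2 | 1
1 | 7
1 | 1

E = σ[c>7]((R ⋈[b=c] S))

σ filters on c, owned by the right side.
E' = (R ⋈[b=c] σ[c>7](S))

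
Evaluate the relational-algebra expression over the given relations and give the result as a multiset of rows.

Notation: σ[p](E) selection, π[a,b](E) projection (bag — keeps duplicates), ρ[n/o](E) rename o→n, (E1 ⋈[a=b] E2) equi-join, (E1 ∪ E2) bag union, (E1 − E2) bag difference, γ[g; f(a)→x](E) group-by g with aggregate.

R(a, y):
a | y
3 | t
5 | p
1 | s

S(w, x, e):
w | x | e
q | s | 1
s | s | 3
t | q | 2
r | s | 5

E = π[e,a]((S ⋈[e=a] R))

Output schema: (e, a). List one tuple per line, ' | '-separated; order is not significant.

Row counts bottom-up:
  S → 4
  R → 3
  (S ⋈[e=a] R) → 3
  π[e,a]((S ⋈[e=a] R)) → 3

== RESULT ==
e | a
1 | 1
3 | 3
5 | 5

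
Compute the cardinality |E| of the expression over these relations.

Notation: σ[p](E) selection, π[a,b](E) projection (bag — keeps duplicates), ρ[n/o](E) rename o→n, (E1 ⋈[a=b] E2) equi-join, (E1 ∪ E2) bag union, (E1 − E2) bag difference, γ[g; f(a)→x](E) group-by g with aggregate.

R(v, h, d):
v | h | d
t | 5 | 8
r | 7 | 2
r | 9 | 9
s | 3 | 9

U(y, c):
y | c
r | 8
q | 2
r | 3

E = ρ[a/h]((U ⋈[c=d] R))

Row counts bottom-up:
  U → 3
  R → 4
  (U ⋈[c=d] R) → 2
  ρ[a/h]((U ⋈[c=d] R)) → 2

|E| = 2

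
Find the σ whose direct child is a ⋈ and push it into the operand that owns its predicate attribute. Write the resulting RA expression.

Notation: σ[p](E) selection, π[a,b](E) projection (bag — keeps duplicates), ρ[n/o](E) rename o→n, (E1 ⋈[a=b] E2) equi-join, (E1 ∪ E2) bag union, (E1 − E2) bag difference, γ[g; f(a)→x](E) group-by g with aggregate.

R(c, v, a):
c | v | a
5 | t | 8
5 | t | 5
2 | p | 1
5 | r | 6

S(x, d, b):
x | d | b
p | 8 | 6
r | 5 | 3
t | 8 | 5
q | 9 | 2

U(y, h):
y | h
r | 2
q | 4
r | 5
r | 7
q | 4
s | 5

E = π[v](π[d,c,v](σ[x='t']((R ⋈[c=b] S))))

σ filters on x, owned by the right side.
E' = π[v](π[d,c,v]((R ⋈[c=b] σ[x='t'](S))))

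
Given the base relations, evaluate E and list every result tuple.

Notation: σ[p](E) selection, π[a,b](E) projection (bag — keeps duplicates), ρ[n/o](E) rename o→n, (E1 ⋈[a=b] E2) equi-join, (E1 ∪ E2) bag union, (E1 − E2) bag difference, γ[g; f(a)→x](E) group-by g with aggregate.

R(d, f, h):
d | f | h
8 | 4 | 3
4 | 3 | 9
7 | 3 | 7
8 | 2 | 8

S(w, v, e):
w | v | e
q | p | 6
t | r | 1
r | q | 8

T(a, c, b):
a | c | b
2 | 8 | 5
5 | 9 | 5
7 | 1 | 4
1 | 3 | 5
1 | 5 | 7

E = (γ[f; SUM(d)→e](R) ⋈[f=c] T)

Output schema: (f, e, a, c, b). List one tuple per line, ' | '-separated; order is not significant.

Per-node cardinality:
  R → 4
  γ[f; SUM(d)→e](R) → 3
  T → 5
  (γ[f; SUM(d)→e](R) ⋈[f=c] T) → 1

== RESULT ==
f | e | a | c | b
3 | 11 | 1 | 3 | 5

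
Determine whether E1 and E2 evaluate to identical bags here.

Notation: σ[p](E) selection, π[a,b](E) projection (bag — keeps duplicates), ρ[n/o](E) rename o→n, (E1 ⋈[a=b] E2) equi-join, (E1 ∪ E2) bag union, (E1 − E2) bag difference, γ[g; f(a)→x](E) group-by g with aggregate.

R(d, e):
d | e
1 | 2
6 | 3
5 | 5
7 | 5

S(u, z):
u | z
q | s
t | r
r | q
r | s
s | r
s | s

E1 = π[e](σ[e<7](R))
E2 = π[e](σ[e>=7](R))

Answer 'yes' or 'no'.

E1 per-node cardinality:
  R → 4
  σ[e<7](R) → 4
  π[e](σ[e<7](R)) → 4
E2 per-node cardinality:
  R → 4
  σ[e>=7](R) → 0
  π[e](σ[e>=7](R)) → 0

E1 result:
e
2
3
5
5
E2 result:
e
(0 rows)
Witness: (2,) appears 1× in E1 but 0× in E2.

no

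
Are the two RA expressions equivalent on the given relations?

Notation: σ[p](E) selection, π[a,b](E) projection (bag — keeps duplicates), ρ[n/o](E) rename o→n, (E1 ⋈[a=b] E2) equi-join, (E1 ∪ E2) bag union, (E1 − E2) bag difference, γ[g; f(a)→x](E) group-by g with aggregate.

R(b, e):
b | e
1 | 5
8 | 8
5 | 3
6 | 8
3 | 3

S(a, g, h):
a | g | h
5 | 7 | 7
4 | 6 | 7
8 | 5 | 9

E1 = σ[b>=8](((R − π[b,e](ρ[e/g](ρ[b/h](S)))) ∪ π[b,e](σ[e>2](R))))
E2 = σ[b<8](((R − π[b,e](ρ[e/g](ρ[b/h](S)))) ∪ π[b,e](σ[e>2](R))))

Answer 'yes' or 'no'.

E1 per-node cardinality:
  R → 5
  S → 3
  ρ[b/h](S) → 3
  ρ[e/g](ρ[b/h](S)) → 3
  π[b,e](ρ[e/g](ρ[b/h](S))) → 3
  (R − π[b,e](ρ[e/g](ρ[b/h](S)))) → 5
  R → 5
  σ[e>2](R) → 5
  π[b,e](σ[e>2](R)) → 5
  ((R − π[b,e](ρ[e/g](ρ[b/h](S)))) ∪ π[b,e](σ[e>2](R))) → 10
  σ[b>=8](((R − π[b,e](ρ[e/g](ρ[b/h](S)))) ∪ π[b,e](σ[e>2](R)))) → 2
E2 per-node cardinality:
  R → 5
  S → 3
  ρ[b/h](S) → 3
  ρ[e/g](ρ[b/h](S)) → 3
  π[b,e](ρ[e/g](ρ[b/h](S))) → 3
  (R − π[b,e](ρ[e/g](ρ[b/h](S)))) → 5
  R → 5
  σ[e>2](R) → 5
  π[b,e](σ[e>2](R)) → 5
  ((R − π[b,e](ρ[e/g](ρ[b/h](S)))) ∪ π[b,e](σ[e>2](R))) → 10
  σ[b<8](((R − π[b,e](ρ[e/g](ρ[b/h](S)))) ∪ π[b,e](σ[e>2](R)))) → 8

E1 result:
b | e
8 | 8
8 | 8
E2 result:
b | e
1 | 5
1 | 5
3 | 3
3 | 3
5 | 3
5 | 3
6 | 8
6 | 8
Witness: (8, 8) appears 2× in E1 but 0× in E2.

no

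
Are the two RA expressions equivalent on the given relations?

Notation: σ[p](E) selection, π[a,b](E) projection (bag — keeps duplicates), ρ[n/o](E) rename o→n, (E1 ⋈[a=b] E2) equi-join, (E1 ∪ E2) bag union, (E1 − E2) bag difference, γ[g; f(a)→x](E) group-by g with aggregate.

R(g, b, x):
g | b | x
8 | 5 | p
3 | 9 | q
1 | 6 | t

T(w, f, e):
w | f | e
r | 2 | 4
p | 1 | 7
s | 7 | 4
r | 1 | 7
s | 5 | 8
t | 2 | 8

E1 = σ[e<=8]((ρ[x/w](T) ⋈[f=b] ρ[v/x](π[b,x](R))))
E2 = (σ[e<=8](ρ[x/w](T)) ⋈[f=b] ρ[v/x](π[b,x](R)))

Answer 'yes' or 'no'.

E1 per-node cardinality:
  T → 6
  ρ[x/w](T) → 6
  R → 3
  π[b,x](R) → 3
  ρ[v/x](π[b,x](R)) → 3
  (ρ[x/w](T) ⋈[f=b] ρ[v/x](π[b,x](R))) → 1
  σ[e<=8]((ρ[x/w](T) ⋈[f=b] ρ[v/x](π[b,x](R)))) → 1
E2 per-node cardinality:
  T → 6
  ρ[x/w](T) → 6
  σ[e<=8](ρ[x/w](T)) → 6
  R → 3
  π[b,x](R) → 3
  ρ[v/x](π[b,x](R)) → 3
  (σ[e<=8](ρ[x/w](T)) ⋈[f=b] ρ[v/x](π[b,x](R))) → 1

E1 and E2 produce the same multiset:
x | f | e | b | v
s | 5 | 8 | 5 | p

yes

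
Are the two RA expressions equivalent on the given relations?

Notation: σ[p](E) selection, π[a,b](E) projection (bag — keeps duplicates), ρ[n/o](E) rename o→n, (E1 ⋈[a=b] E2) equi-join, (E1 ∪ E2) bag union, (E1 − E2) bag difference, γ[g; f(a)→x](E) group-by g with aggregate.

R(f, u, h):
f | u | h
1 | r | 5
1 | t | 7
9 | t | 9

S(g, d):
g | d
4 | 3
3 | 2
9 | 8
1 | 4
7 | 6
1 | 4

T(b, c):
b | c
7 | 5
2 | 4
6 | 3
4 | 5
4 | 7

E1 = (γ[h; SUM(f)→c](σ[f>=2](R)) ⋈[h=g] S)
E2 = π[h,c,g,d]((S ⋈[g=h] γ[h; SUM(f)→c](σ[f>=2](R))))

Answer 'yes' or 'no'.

E1 per-node cardinality:
  R → 3
  σ[f>=2](R) → 1
  γ[h; SUM(f)→c](σ[f>=2](R)) → 1
  S → 6
  (γ[h; SUM(f)→c](σ[f>=2](R)) ⋈[h=g] S) → 1
E2 per-node cardinality:
  S → 6
  R → 3
  σ[f>=2](R) → 1
  γ[h; SUM(f)→c](σ[f>=2](R)) → 1
  (S ⋈[g=h] γ[h; SUM(f)→c](σ[f>=2](R))) → 1
  π[h,c,g,d]((S ⋈[g=h] γ[h; SUM(f)→c](σ[f>=2](R)))) → 1

E1 and E2 produce the same multiset:
h | c | g | d
9 | 9 | 9 | 8

yes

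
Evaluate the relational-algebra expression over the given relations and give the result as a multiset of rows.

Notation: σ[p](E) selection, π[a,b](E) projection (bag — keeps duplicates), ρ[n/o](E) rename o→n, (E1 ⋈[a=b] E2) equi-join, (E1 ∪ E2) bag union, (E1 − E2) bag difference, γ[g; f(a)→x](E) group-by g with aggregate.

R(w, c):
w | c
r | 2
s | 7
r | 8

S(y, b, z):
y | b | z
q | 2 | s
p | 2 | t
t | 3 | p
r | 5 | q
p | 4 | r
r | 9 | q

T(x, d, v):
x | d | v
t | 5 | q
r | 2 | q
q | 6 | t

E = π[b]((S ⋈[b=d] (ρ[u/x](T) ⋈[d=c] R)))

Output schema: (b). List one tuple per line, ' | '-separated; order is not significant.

Subexpression sizes:
  S → 6
  T → 3
  ρ[u/x](T) → 3
  R → 3
  (ρ[u/x](T) ⋈[d=c] R) → 1
  (S ⋈[b=d] (ρ[u/x](T) ⋈[d=c] R)) → 2
  π[b]((S ⋈[b=d] (ρ[u/x](T) ⋈[d=c] R))) → 2

== RESULT ==
b
2
2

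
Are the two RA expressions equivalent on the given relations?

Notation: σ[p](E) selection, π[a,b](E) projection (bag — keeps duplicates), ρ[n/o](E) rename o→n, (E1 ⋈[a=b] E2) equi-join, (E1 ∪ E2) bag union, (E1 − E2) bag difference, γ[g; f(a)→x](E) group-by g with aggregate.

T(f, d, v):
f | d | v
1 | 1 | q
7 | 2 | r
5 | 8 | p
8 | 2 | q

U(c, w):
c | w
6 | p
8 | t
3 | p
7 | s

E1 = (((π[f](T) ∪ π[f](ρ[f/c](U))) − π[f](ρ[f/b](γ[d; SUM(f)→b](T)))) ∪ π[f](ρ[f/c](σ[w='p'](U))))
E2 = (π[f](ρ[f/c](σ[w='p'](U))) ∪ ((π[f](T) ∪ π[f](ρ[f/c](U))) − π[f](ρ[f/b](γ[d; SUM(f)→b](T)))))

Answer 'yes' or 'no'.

E1 subexpression sizes:
  T → 4
  π[f](T) → 4
  U → 4
  ρ[f/c](U) → 4
  π[f](ρ[f/c](U)) → 4
  (π[f](T) ∪ π[f](ρ[f/c](U))) → 8
  T → 4
  γ[d; SUM(f)→b](T) → 3
  ρ[f/b](γ[d; SUM(f)→b](T)) → 3
  π[f](ρ[f/b](γ[d; SUM(f)→b](T))) → 3
  ((π[f](T) ∪ π[f](ρ[f/c](U))) − π[f](ρ[f/b](γ[d; SUM(f)→b](T)))) → 6
  U → 4
  σ[w='p'](U) → 2
  ρ[f/c](σ[w='p'](U)) → 2
  π[f](ρ[f/c](σ[w='p'](U))) → 2
  (((π[f](T) ∪ π[f](ρ[f/c](U))) − π[f](ρ[f/b](γ[d; SUM(f)→b](T)))) ∪ π[f](ρ[f/c](σ[w='p'](U)))) → 8
E2 subexpression sizes:
  U → 4
  σ[w='p'](U) → 2
  ρ[f/c](σ[w='p'](U)) → 2
  π[f](ρ[f/c](σ[w='p'](U))) → 2
  T → 4
  π[f](T) → 4
  U → 4
  ρ[f/c](U) → 4
  π[f](ρ[f/c](U)) → 4
  (π[f](T) ∪ π[f](ρ[f/c](U))) → 8
  T → 4
  γ[d; SUM(f)→b](T) → 3
  ρ[f/b](γ[d; SUM(f)→b](T)) → 3
  π[f](ρ[f/b](γ[d; SUM(f)→b](T))) → 3
  ((π[f](T) ∪ π[f](ρ[f/c](U))) − π[f](ρ[f/b](γ[d; SUM(f)→b](T)))) → 6
  (π[f](ρ[f/c](σ[w='p'](U))) ∪ ((π[f](T) ∪ π[f](ρ[f/c](U))) − π[f](ρ[f/b](γ[d; SUM(f)→b](T))))) → 8

E1 and E2 produce the same multiset:
f
3
3
6
6
7
7
8
8

yes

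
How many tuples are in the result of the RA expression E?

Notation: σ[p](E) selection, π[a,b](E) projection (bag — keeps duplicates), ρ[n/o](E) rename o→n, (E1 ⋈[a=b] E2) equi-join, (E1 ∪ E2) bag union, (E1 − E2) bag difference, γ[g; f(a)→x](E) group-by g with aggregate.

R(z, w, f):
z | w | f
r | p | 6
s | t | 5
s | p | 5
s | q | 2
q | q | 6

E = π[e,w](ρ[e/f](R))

Stepwise |·|:
  R → 5
  ρ[e/f](R) → 5
  π[e,w](ρ[e/f](R)) → 5

|E| = 5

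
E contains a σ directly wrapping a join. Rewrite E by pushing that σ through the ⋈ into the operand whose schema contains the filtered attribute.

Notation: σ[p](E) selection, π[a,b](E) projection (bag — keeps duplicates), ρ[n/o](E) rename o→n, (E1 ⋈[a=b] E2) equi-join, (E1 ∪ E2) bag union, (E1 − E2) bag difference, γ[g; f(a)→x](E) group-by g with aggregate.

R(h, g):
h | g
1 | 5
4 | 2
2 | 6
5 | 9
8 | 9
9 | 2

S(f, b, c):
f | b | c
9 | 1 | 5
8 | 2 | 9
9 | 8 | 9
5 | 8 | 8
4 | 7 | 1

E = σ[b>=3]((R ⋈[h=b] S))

σ filters on b, owned by the right side.
E' = (R ⋈[h=b] σ[b>=3](S))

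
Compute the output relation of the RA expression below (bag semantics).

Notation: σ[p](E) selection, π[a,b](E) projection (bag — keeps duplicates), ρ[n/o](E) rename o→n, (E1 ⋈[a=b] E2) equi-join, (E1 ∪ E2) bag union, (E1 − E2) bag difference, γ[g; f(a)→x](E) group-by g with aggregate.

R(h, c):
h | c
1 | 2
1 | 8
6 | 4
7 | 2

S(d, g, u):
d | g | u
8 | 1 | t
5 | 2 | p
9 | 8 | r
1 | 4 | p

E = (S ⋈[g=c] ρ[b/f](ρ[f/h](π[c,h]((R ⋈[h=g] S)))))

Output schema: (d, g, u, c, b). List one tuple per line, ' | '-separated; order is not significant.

Row counts bottom-up:
  S → 4
  R → 4
  S → 4
  (R ⋈[h=g] S) → 2
  π[c,h]((R ⋈[h=g] S)) → 2
  ρ[f/h](π[c,h]((R ⋈[h=g] S))) → 2
  ρ[b/f](ρ[f/h](π[c,h]((R ⋈[h=g] S)))) → 2
  (S ⋈[g=c] ρ[b/f](ρ[f/h](π[c,h]((R ⋈[h=g] S))))) → 2

== RESULT ==
d | g | u | c | b
5 | 2 | p | 2 | 1
9 | 8 | r | 8 | 1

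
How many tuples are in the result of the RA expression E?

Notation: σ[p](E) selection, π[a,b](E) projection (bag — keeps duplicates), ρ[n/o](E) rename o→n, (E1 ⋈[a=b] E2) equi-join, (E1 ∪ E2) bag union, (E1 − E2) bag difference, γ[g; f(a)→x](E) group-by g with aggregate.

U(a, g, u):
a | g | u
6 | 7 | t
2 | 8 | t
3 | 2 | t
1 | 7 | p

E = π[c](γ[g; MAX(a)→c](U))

Stepwise |·|:
  U → 4
  γ[g; MAX(a)→c](U) → 3
  π[c](γ[g; MAX(a)→c](U)) → 3

|E| = 3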